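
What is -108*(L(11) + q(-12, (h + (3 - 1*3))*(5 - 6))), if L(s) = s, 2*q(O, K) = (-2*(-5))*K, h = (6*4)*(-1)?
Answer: -14148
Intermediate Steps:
h = -24 (h = 24*(-1) = -24)
q(O, K) = 5*K (q(O, K) = ((-2*(-5))*K)/2 = (10*K)/2 = 5*K)
-108*(L(11) + q(-12, (h + (3 - 1*3))*(5 - 6))) = -108*(11 + 5*((-24 + (3 - 1*3))*(5 - 6))) = -108*(11 + 5*((-24 + (3 - 3))*(-1))) = -108*(11 + 5*((-24 + 0)*(-1))) = -108*(11 + 5*(-24*(-1))) = -108*(11 + 5*24) = -108*(11 + 120) = -108*131 = -14148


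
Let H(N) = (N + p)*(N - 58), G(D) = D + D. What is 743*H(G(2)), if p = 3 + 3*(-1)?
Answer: -160488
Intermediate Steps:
p = 0 (p = 3 - 3 = 0)
G(D) = 2*D
H(N) = N*(-58 + N) (H(N) = (N + 0)*(N - 58) = N*(-58 + N))
743*H(G(2)) = 743*((2*2)*(-58 + 2*2)) = 743*(4*(-58 + 4)) = 743*(4*(-54)) = 743*(-216) = -160488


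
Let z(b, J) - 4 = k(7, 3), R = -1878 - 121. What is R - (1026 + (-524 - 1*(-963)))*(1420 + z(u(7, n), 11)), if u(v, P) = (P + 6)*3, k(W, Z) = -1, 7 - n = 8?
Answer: -2086694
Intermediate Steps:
R = -1999
n = -1 (n = 7 - 1*8 = 7 - 8 = -1)
u(v, P) = 18 + 3*P (u(v, P) = (6 + P)*3 = 18 + 3*P)
z(b, J) = 3 (z(b, J) = 4 - 1 = 3)
R - (1026 + (-524 - 1*(-963)))*(1420 + z(u(7, n), 11)) = -1999 - (1026 + (-524 - 1*(-963)))*(1420 + 3) = -1999 - (1026 + (-524 + 963))*1423 = -1999 - (1026 + 439)*1423 = -1999 - 1465*1423 = -1999 - 1*2084695 = -1999 - 2084695 = -2086694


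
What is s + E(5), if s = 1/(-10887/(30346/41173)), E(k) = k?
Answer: 2241221909/448250451 ≈ 4.9999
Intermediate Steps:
s = -30346/448250451 (s = 1/(-10887/(30346*(1/41173))) = 1/(-10887/30346/41173) = 1/(-10887*41173/30346) = 1/(-448250451/30346) = -30346/448250451 ≈ -6.7699e-5)
s + E(5) = -30346/448250451 + 5 = 2241221909/448250451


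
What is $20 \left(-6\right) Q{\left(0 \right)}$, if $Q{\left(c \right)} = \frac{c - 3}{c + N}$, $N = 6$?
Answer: $60$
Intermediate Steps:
$Q{\left(c \right)} = \frac{-3 + c}{6 + c}$ ($Q{\left(c \right)} = \frac{c - 3}{c + 6} = \frac{-3 + c}{6 + c}$)
$20 \left(-6\right) Q{\left(0 \right)} = 20 \left(-6\right) \frac{-3 + 0}{6 + 0} = - 120 \cdot \frac{1}{6} \left(-3\right) = \left(-120\right) \left(- \frac{1}{2}\right) = 60$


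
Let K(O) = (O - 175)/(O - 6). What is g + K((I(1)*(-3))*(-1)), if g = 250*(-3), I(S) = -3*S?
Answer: -11066/15 ≈ -737.73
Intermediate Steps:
g = -750
K(O) = (-175 + O)/(-6 + O)
g + K((I(1)*(-3))*(-1)) = -750 + (-175 + (-3*1*(-3))*(-1))/(-6 + (-3*1*(-3))*(-1)) = -750 + (-175 - 3*(-3)*(-1))/(-6 - 3*(-3)*(-1)) = -750 + (-175 + 9*(-1))/(-6 + 9*(-1)) = -750 + (-175 - 9)/(-6 - 9) = -750 - 184/(-15) = -750 - 1/15*(-184) = -750 + 184/15 = -11066/15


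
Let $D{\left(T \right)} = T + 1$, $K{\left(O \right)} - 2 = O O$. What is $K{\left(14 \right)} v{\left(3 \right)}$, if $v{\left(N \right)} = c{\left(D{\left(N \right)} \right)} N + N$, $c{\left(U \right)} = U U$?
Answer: $10098$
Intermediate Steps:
$K{\left(O \right)} = 2 + O^{2}$ ($K{\left(O \right)} = 2 + O O = 2 + O^{2}$)
$D{\left(T \right)} = 1 + T$
$c{\left(U \right)} = U^{2}$
$v{\left(N \right)} = N + N \left(1 + N\right)^{2}$ ($v{\left(N \right)} = \left(1 + N\right)^{2} N + N = N \left(1 + N\right)^{2} + N = N + N \left(1 + N\right)^{2}$)
$K{\left(14 \right)} v{\left(3 \right)} = \left(2 + 14^{2}\right) 3 \left(1 + \left(1 + 3\right)^{2}\right) = \left(2 + 196\right) 3 \left(1 + 4^{2}\right) = 198 \cdot 3 \left(1 + 16\right) = 198 \cdot 3 \cdot 17 = 198 \cdot 51 = 10098$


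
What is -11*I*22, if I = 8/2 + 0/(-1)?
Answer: -968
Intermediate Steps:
I = 4 (I = 8*(1/2) + 0*(-1) = 4 + 0 = 4)
-11*I*22 = -11*4*22 = -44*22 = -968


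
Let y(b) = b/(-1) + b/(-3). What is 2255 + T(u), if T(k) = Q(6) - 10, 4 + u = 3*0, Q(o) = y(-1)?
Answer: 6739/3 ≈ 2246.3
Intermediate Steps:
y(b) = -4*b/3 (y(b) = b*(-1) + b*(-⅓) = -b - b/3 = -4*b/3)
Q(o) = 4/3 (Q(o) = -4/3*(-1) = 4/3)
u = -4 (u = -4 + 3*0 = -4 + 0 = -4)
T(k) = -26/3 (T(k) = 4/3 - 10 = -26/3)
2255 + T(u) = 2255 - 26/3 = 6739/3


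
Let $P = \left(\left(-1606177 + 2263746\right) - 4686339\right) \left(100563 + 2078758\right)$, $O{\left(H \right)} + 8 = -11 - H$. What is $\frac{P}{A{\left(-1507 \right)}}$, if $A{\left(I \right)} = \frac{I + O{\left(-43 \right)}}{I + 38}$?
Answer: $- \frac{12897795122734730}{1483} \approx -8.6971 \cdot 10^{12}$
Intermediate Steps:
$O{\left(H \right)} = -19 - H$ ($O{\left(H \right)} = -8 - \left(11 + H\right) = -19 - H$)
$P = -8779983065170$ ($P = \left(657569 - 4686339\right) 2179321 = \left(-4028770\right) 2179321 = -8779983065170$)
$A{\left(I \right)} = \frac{24 + I}{38 + I}$ ($A{\left(I \right)} = \frac{I - -24}{I + 38} = \frac{I + \left(-19 + 43\right)}{38 + I} = \frac{I + 24}{38 + I} = \frac{24 + I}{38 + I}$)
$\frac{P}{A{\left(-1507 \right)}} = - \frac{8779983065170}{\frac{1}{38 - 1507} \left(24 - 1507\right)} = - \frac{8779983065170}{\frac{1}{-1469} \left(-1483\right)} = - \frac{8779983065170}{\left(- \frac{1}{1469}\right) \left(-1483\right)} = - \frac{8779983065170}{\frac{1483}{1469}} = \left(-8779983065170\right) \frac{1469}{1483} = - \frac{12897795122734730}{1483}$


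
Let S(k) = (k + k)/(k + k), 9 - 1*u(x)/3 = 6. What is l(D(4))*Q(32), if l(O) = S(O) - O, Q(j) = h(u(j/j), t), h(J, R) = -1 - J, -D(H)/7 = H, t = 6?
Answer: -290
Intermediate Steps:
u(x) = 9 (u(x) = 27 - 3*6 = 27 - 18 = 9)
D(H) = -7*H
Q(j) = -10 (Q(j) = -1 - 1*9 = -1 - 9 = -10)
S(k) = 1 (S(k) = (2*k)/((2*k)) = (2*k)*(1/(2*k)) = 1)
l(O) = 1 - O
l(D(4))*Q(32) = (1 - (-7)*4)*(-10) = (1 - 1*(-28))*(-10) = (1 + 28)*(-10) = 29*(-10) = -290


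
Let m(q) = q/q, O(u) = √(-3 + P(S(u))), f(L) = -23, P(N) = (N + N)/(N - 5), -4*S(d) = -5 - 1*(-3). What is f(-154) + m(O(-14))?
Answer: -22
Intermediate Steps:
S(d) = ½ (S(d) = -(-5 - 1*(-3))/4 = -(-5 + 3)/4 = -¼*(-2) = ½)
P(N) = 2*N/(-5 + N) (P(N) = (2*N)/(-5 + N) = 2*N/(-5 + N))
O(u) = I*√29/3 (O(u) = √(-3 + 2*(½)/(-5 + ½)) = √(-3 + 2*(½)/(-9/2)) = √(-3 + 2*(½)*(-2/9)) = √(-3 - 2/9) = √(-29/9) = I*√29/3)
m(q) = 1
f(-154) + m(O(-14)) = -23 + 1 = -22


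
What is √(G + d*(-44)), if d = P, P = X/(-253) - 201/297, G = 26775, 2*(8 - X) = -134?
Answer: √127679647/69 ≈ 163.76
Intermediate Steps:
X = 75 (X = 8 - ½*(-134) = 8 + 67 = 75)
P = -2216/2277 (P = 75/(-253) - 201/297 = 75*(-1/253) - 201*1/297 = -75/253 - 67/99 = -2216/2277 ≈ -0.97321)
d = -2216/2277 ≈ -0.97321
√(G + d*(-44)) = √(26775 - 2216/2277*(-44)) = √(26775 + 8864/207) = √(5551289/207) = √127679647/69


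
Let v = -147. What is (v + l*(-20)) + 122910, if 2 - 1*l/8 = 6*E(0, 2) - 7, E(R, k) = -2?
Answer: 119403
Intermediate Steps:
l = 168 (l = 16 - 8*(6*(-2) - 7) = 16 - 8*(-12 - 7) = 16 - 8*(-19) = 16 + 152 = 168)
(v + l*(-20)) + 122910 = (-147 + 168*(-20)) + 122910 = (-147 - 3360) + 122910 = -3507 + 122910 = 119403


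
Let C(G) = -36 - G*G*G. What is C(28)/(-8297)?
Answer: 21988/8297 ≈ 2.6501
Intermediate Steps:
C(G) = -36 - G³ (C(G) = -36 - G²*G = -36 - G³)
C(28)/(-8297) = (-36 - 1*28³)/(-8297) = (-36 - 1*21952)*(-1/8297) = (-36 - 21952)*(-1/8297) = -21988*(-1/8297) = 21988/8297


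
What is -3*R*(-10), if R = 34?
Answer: 1020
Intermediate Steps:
-3*R*(-10) = -3*34*(-10) = -102*(-10) = 1020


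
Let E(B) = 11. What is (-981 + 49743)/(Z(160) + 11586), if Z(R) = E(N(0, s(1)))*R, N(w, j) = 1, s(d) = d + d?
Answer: 24381/6673 ≈ 3.6537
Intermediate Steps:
s(d) = 2*d
Z(R) = 11*R
(-981 + 49743)/(Z(160) + 11586) = (-981 + 49743)/(11*160 + 11586) = 48762/(1760 + 11586) = 48762/13346 = 48762*(1/13346) = 24381/6673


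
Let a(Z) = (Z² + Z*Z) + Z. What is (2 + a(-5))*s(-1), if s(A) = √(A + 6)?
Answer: 47*√5 ≈ 105.10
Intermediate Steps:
a(Z) = Z + 2*Z² (a(Z) = (Z² + Z²) + Z = 2*Z² + Z = Z + 2*Z²)
s(A) = √(6 + A)
(2 + a(-5))*s(-1) = (2 - 5*(1 + 2*(-5)))*√(6 - 1) = (2 - 5*(1 - 10))*√5 = (2 - 5*(-9))*√5 = (2 + 45)*√5 = 47*√5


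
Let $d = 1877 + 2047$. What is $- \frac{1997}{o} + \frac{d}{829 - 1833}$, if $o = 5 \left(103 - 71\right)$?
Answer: $- \frac{658207}{40160} \approx -16.39$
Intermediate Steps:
$d = 3924$
$o = 160$ ($o = 5 \cdot 32 = 160$)
$- \frac{1997}{o} + \frac{d}{829 - 1833} = - \frac{1997}{160} + \frac{3924}{829 - 1833} = \left(-1997\right) \frac{1}{160} + \frac{3924}{-1004} = - \frac{1997}{160} + 3924 \left(- \frac{1}{1004}\right) = - \frac{1997}{160} - \frac{981}{251} = - \frac{658207}{40160}$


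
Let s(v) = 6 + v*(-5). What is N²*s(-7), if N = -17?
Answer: 11849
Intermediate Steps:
s(v) = 6 - 5*v
N²*s(-7) = (-17)²*(6 - 5*(-7)) = 289*(6 + 35) = 289*41 = 11849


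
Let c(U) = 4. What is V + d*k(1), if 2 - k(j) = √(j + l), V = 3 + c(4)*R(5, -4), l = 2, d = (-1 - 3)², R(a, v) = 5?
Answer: 55 - 16*√3 ≈ 27.287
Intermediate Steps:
d = 16 (d = (-4)² = 16)
V = 23 (V = 3 + 4*5 = 3 + 20 = 23)
k(j) = 2 - √(2 + j) (k(j) = 2 - √(j + 2) = 2 - √(2 + j))
V + d*k(1) = 23 + 16*(2 - √(2 + 1)) = 23 + 16*(2 - √3) = 23 + (32 - 16*√3) = 55 - 16*√3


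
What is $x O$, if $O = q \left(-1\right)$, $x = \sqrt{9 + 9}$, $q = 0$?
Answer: $0$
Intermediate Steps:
$x = 3 \sqrt{2}$ ($x = \sqrt{18} = 3 \sqrt{2} \approx 4.2426$)
$O = 0$ ($O = 0 \left(-1\right) = 0$)
$x O = 3 \sqrt{2} \cdot 0 = 0$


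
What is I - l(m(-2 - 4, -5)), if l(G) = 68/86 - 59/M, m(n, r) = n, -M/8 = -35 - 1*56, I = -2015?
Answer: -63099775/31304 ≈ -2015.7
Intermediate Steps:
M = 728 (M = -8*(-35 - 1*56) = -8*(-35 - 56) = -8*(-91) = 728)
l(G) = 22215/31304 (l(G) = 68/86 - 59/728 = 68*(1/86) - 59*1/728 = 34/43 - 59/728 = 22215/31304)
I - l(m(-2 - 4, -5)) = -2015 - 1*22215/31304 = -2015 - 22215/31304 = -63099775/31304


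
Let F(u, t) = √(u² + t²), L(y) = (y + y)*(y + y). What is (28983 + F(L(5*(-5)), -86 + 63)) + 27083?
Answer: 56066 + √6250529 ≈ 58566.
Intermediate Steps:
L(y) = 4*y² (L(y) = (2*y)*(2*y) = 4*y²)
F(u, t) = √(t² + u²)
(28983 + F(L(5*(-5)), -86 + 63)) + 27083 = (28983 + √((-86 + 63)² + (4*(5*(-5))²)²)) + 27083 = (28983 + √((-23)² + (4*(-25)²)²)) + 27083 = (28983 + √(529 + (4*625)²)) + 27083 = (28983 + √(529 + 2500²)) + 27083 = (28983 + √(529 + 6250000)) + 27083 = (28983 + √6250529) + 27083 = 56066 + √6250529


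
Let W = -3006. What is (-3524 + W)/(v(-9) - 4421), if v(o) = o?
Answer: 653/443 ≈ 1.4740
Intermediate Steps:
(-3524 + W)/(v(-9) - 4421) = (-3524 - 3006)/(-9 - 4421) = -6530/(-4430) = -6530*(-1/4430) = 653/443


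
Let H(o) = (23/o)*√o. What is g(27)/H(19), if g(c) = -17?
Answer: -17*√19/23 ≈ -3.2218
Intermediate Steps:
H(o) = 23/√o
g(27)/H(19) = -17*√19/23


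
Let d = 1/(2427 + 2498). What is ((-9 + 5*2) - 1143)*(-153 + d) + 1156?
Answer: 866217708/4925 ≈ 1.7588e+5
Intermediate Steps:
d = 1/4925 ≈ 0.00020305
((-9 + 5*2) - 1143)*(-153 + d) + 1156 = ((-9 + 5*2) - 1143)*(-153 + 1/4925) + 1156 = ((-9 + 10) - 1143)*(-753524/4925) + 1156 = (1 - 1143)*(-753524/4925) + 1156 = -1142*(-753524/4925) + 1156 = 860524408/4925 + 1156 = 866217708/4925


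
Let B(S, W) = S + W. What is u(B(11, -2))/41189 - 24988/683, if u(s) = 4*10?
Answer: -1029203412/28132087 ≈ -36.585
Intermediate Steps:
u(s) = 40
u(B(11, -2))/41189 - 24988/683 = 40/41189 - 24988/683 = -1029203412/28132087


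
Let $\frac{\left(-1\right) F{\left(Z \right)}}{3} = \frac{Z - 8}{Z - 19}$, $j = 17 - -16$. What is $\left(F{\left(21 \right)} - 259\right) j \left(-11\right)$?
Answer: $\frac{202191}{2} \approx 1.011 \cdot 10^{5}$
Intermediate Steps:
$j = 33$ ($j = 17 + 16 = 33$)
$F{\left(Z \right)} = - \frac{3 \left(-8 + Z\right)}{-19 + Z}$ ($F{\left(Z \right)} = - 3 \frac{Z - 8}{Z - 19} = - 3 \frac{-8 + Z}{-19 + Z} = - \frac{3 \left(-8 + Z\right)}{-19 + Z}$)
$\left(F{\left(21 \right)} - 259\right) j \left(-11\right) = \left(\frac{3 \left(8 - 21\right)}{-19 + 21} - 259\right) 33 \left(-11\right) = \left(\frac{3 \left(8 - 21\right)}{2} - 259\right) \left(-363\right) = \left(3 \cdot \frac{1}{2} \left(-13\right) - 259\right) \left(-363\right) = \left(- \frac{39}{2} - 259\right) \left(-363\right) = \left(- \frac{557}{2}\right) \left(-363\right) = \frac{202191}{2}$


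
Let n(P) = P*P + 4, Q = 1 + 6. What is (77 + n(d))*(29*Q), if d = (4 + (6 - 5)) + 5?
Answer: 36743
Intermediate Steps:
Q = 7
d = 10 (d = (4 + 1) + 5 = 5 + 5 = 10)
n(P) = 4 + P² (n(P) = P² + 4 = 4 + P²)
(77 + n(d))*(29*Q) = (77 + (4 + 10²))*(29*7) = (77 + (4 + 100))*203 = (77 + 104)*203 = 181*203 = 36743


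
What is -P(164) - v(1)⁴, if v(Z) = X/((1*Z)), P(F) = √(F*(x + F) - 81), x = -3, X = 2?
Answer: -16 - √26323 ≈ -178.24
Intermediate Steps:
P(F) = √(-81 + F*(-3 + F)) (P(F) = √(F*(-3 + F) - 81) = √(-81 + F*(-3 + F)))
v(Z) = 2/Z (v(Z) = 2/((1*Z)) = 2/Z)
-P(164) - v(1)⁴ = -√(-81 + 164² - 3*164) - (2/1)⁴ = -√(-81 + 26896 - 492) - (2*1)⁴ = -√26323 - 1*2⁴ = -√26323 - 1*16 = -√26323 - 16 = -16 - √26323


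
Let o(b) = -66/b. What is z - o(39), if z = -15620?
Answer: -203038/13 ≈ -15618.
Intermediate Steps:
z - o(39) = -15620 - (-66)/39 = -15620 - 1*(-22/13) = -15620 + 22/13 = -203038/13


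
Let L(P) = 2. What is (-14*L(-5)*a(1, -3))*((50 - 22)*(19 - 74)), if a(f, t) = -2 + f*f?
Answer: -43120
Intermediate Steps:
a(f, t) = -2 + f²
(-14*L(-5)*a(1, -3))*((50 - 22)*(19 - 74)) = (-28*(-2 + 1²))*((50 - 22)*(19 - 74)) = (-28*(-2 + 1))*(28*(-55)) = -28*(-1)*(-1540) = -14*(-2)*(-1540) = 28*(-1540) = -43120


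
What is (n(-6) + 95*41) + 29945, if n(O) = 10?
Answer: 33850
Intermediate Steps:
(n(-6) + 95*41) + 29945 = (10 + 95*41) + 29945 = (10 + 3895) + 29945 = 3905 + 29945 = 33850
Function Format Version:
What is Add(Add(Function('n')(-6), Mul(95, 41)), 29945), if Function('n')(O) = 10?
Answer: 33850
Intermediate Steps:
Add(Add(Function('n')(-6), Mul(95, 41)), 29945) = Add(Add(10, Mul(95, 41)), 29945) = Add(Add(10, 3895), 29945) = Add(3905, 29945) = 33850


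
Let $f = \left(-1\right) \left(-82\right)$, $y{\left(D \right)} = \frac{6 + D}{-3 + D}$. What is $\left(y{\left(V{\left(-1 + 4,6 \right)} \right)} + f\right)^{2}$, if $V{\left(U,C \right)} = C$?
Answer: $7396$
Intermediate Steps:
$y{\left(D \right)} = \frac{6 + D}{-3 + D}$
$f = 82$
$\left(y{\left(V{\left(-1 + 4,6 \right)} \right)} + f\right)^{2} = \left(\frac{6 + 6}{-3 + 6} + 82\right)^{2} = \left(\frac{1}{3} \cdot 12 + 82\right)^{2} = \left(4 + 82\right)^{2} = 86^{2} = 7396$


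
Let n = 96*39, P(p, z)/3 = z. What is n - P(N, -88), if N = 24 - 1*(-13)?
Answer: 4008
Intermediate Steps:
N = 37 (N = 24 + 13 = 37)
P(p, z) = 3*z
n = 3744
n - P(N, -88) = 3744 - 3*(-88) = 3744 - 1*(-264) = 3744 + 264 = 4008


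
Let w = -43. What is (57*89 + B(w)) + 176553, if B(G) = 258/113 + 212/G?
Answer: 882507872/4859 ≈ 1.8162e+5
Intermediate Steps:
B(G) = 258/113 + 212/G (B(G) = 258*(1/113) + 212/G = 258/113 + 212/G)
(57*89 + B(w)) + 176553 = (57*89 + (258/113 + 212/(-43))) + 176553 = (5073 + (258/113 + 212*(-1/43))) + 176553 = (5073 + (258/113 - 212/43)) + 176553 = (5073 - 12862/4859) + 176553 = 24636845/4859 + 176553 = 882507872/4859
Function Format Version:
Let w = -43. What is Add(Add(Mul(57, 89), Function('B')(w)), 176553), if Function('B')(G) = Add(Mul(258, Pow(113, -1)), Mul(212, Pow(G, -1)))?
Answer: Rational(882507872, 4859) ≈ 1.8162e+5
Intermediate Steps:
Function('B')(G) = Add(Rational(258, 113), Mul(212, Pow(G, -1))) (Function('B')(G) = Add(Mul(258, Rational(1, 113)), Mul(212, Pow(G, -1))) = Add(Rational(258, 113), Mul(212, Pow(G, -1))))
Add(Add(Mul(57, 89), Function('B')(w)), 176553) = Add(Add(Mul(57, 89), Add(Rational(258, 113), Mul(212, Pow(-43, -1)))), 176553) = Add(Add(5073, Add(Rational(258, 113), Mul(212, Rational(-1, 43)))), 176553) = Add(Add(5073, Add(Rational(258, 113), Rational(-212, 43))), 176553) = Add(Add(5073, Rational(-12862, 4859)), 176553) = Add(Rational(24636845, 4859), 176553) = Rational(882507872, 4859)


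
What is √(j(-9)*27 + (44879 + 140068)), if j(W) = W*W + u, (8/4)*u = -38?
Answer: √186621 ≈ 432.00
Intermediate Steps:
u = -19 (u = (½)*(-38) = -19)
j(W) = -19 + W² (j(W) = W*W - 19 = W² - 19 = -19 + W²)
√(j(-9)*27 + (44879 + 140068)) = √((-19 + (-9)²)*27 + (44879 + 140068)) = √((-19 + 81)*27 + 184947) = √(62*27 + 184947) = √(1674 + 184947) = √186621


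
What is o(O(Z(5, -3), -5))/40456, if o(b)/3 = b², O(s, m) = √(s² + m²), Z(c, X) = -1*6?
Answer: 183/40456 ≈ 0.0045234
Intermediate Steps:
Z(c, X) = -6
O(s, m) = √(m² + s²)
o(b) = 3*b²
o(O(Z(5, -3), -5))/40456 = (3*(√((-5)² + (-6)²))²)/40456 = (3*(√(25 + 36))²)*(1/40456) = (3*(√61)²)*(1/40456) = (3*61)*(1/40456) = 183*(1/40456) = 183/40456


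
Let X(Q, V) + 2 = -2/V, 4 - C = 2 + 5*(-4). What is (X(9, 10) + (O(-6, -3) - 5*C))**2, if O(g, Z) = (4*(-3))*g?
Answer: 40401/25 ≈ 1616.0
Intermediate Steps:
O(g, Z) = -12*g
C = 22 (C = 4 - (2 + 5*(-4)) = 4 - (2 - 20) = 4 - 1*(-18) = 4 + 18 = 22)
X(Q, V) = -2 - 2/V
(X(9, 10) + (O(-6, -3) - 5*C))**2 = ((-2 - 2/10) + (-12*(-6) - 5*22))**2 = ((-2 - 2*1/10) + (72 - 1*110))**2 = ((-2 - 1/5) + (72 - 110))**2 = (-11/5 - 38)**2 = (-201/5)**2 = 40401/25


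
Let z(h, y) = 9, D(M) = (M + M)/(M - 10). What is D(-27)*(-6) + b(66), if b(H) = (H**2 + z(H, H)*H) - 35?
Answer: 181531/37 ≈ 4906.2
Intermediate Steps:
D(M) = 2*M/(-10 + M) (D(M) = (2*M)/(-10 + M) = 2*M/(-10 + M))
b(H) = -35 + H**2 + 9*H (b(H) = (H**2 + 9*H) - 35 = -35 + H**2 + 9*H)
D(-27)*(-6) + b(66) = (2*(-27)/(-10 - 27))*(-6) + (-35 + 66**2 + 9*66) = (2*(-27)/(-37))*(-6) + (-35 + 4356 + 594) = (2*(-27)*(-1/37))*(-6) + 4915 = (54/37)*(-6) + 4915 = -324/37 + 4915 = 181531/37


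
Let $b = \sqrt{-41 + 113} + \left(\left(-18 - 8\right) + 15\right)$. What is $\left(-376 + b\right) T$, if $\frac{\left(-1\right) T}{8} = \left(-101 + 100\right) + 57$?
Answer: $173376 - 2688 \sqrt{2} \approx 1.6957 \cdot 10^{5}$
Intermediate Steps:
$T = -448$ ($T = - 8 \left(\left(-101 + 100\right) + 57\right) = - 8 \left(-1 + 57\right) = \left(-8\right) 56 = -448$)
$b = -11 + 6 \sqrt{2}$ ($b = \sqrt{72} + \left(-26 + 15\right) = 6 \sqrt{2} - 11 = -11 + 6 \sqrt{2} \approx -2.5147$)
$\left(-376 + b\right) T = \left(-376 - \left(11 - 6 \sqrt{2}\right)\right) \left(-448\right) = \left(-387 + 6 \sqrt{2}\right) \left(-448\right) = 173376 - 2688 \sqrt{2}$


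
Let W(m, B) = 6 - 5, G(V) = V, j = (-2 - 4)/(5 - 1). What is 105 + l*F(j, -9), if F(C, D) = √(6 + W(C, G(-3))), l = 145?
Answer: 105 + 145*√7 ≈ 488.63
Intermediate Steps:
j = -3/2 (j = -6/4 = -6*¼ = -3/2 ≈ -1.5000)
W(m, B) = 1
F(C, D) = √7 (F(C, D) = √(6 + 1) = √7)
105 + l*F(j, -9) = 105 + 145*√7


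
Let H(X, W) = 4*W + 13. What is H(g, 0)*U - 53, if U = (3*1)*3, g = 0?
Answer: 64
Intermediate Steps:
H(X, W) = 13 + 4*W
U = 9 (U = 3*3 = 9)
H(g, 0)*U - 53 = (13 + 4*0)*9 - 53 = (13 + 0)*9 - 53 = 13*9 - 53 = 117 - 53 = 64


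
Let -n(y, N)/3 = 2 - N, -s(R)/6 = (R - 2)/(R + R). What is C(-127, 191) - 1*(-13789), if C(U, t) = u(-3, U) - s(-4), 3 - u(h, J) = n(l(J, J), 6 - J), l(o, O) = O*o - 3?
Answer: 26807/2 ≈ 13404.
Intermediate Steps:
l(o, O) = -3 + O*o
s(R) = -3*(-2 + R)/R (s(R) = -6*(R - 2)/(R + R) = -6*(-2 + R)/(2*R) = -6*(-2 + R)*1/(2*R) = -3*(-2 + R)/R)
n(y, N) = -6 + 3*N (n(y, N) = -3*(2 - N) = -6 + 3*N)
u(h, J) = -9 + 3*J (u(h, J) = 3 - (-6 + 3*(6 - J)) = 3 - (-6 + (18 - 3*J)) = 3 - (12 - 3*J) = 3 + (-12 + 3*J) = -9 + 3*J)
C(U, t) = -9/2 + 3*U (C(U, t) = (-9 + 3*U) - (-3 + 6/(-4)) = (-9 + 3*U) - (-3 + 6*(-¼)) = (-9 + 3*U) - (-3 - 3/2) = (-9 + 3*U) - 1*(-9/2) = (-9 + 3*U) + 9/2 = -9/2 + 3*U)
C(-127, 191) - 1*(-13789) = (-9/2 + 3*(-127)) - 1*(-13789) = (-9/2 - 381) + 13789 = -771/2 + 13789 = 26807/2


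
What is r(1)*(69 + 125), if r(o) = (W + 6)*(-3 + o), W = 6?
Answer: -4656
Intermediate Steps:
r(o) = -36 + 12*o (r(o) = (6 + 6)*(-3 + o) = 12*(-3 + o) = -36 + 12*o)
r(1)*(69 + 125) = (-36 + 12*1)*(69 + 125) = (-36 + 12)*194 = -24*194 = -4656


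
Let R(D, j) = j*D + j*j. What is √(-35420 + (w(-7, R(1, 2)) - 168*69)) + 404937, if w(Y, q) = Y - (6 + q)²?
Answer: 404937 + I*√47163 ≈ 4.0494e+5 + 217.17*I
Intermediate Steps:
R(D, j) = j² + D*j (R(D, j) = D*j + j² = j² + D*j)
√(-35420 + (w(-7, R(1, 2)) - 168*69)) + 404937 = √(-35420 + ((-7 - (6 + 2*(1 + 2))²) - 168*69)) + 404937 = √(-35420 + ((-7 - (6 + 2*3)²) - 11592)) + 404937 = √(-35420 + ((-7 - (6 + 6)²) - 11592)) + 404937 = √(-35420 + ((-7 - 1*12²) - 11592)) + 404937 = √(-35420 + ((-7 - 1*144) - 11592)) + 404937 = √(-35420 + ((-7 - 144) - 11592)) + 404937 = √(-35420 + (-151 - 11592)) + 404937 = √(-35420 - 11743) + 404937 = √(-47163) + 404937 = I*√47163 + 404937 = 404937 + I*√47163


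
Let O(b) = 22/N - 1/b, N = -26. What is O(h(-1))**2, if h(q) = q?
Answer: 4/169 ≈ 0.023669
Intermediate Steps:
O(b) = -11/13 - 1/b (O(b) = 22/(-26) - 1/b = 22*(-1/26) - 1/b = -11/13 - 1/b)
O(h(-1))**2 = (-11/13 - 1/(-1))**2 = (-11/13 - 1*(-1))**2 = (-11/13 + 1)**2 = (2/13)**2 = 4/169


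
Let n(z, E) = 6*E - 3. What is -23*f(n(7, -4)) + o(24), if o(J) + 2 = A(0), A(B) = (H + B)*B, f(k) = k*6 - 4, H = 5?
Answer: 3816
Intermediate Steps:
n(z, E) = -3 + 6*E
f(k) = -4 + 6*k (f(k) = 6*k - 4 = -4 + 6*k)
A(B) = B*(5 + B) (A(B) = (5 + B)*B = B*(5 + B))
o(J) = -2 (o(J) = -2 + 0*(5 + 0) = -2 + 0*5 = -2 + 0 = -2)
-23*f(n(7, -4)) + o(24) = -23*(-4 + 6*(-3 + 6*(-4))) - 2 = -23*(-4 + 6*(-3 - 24)) - 2 = -23*(-4 + 6*(-27)) - 2 = -23*(-4 - 162) - 2 = -23*(-166) - 2 = 3818 - 2 = 3816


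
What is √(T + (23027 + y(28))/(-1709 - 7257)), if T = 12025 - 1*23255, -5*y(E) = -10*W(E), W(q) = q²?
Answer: 5*I*√36119629626/8966 ≈ 105.98*I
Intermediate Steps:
y(E) = 2*E² (y(E) = -(-2)*E² = 2*E²)
T = -11230 (T = 12025 - 23255 = -11230)
√(T + (23027 + y(28))/(-1709 - 7257)) = √(-11230 + (23027 + 2*28²)/(-1709 - 7257)) = √(-11230 + (23027 + 2*784)/(-8966)) = √(-11230 + (23027 + 1568)*(-1/8966)) = √(-11230 + 24595*(-1/8966)) = √(-11230 - 24595/8966) = √(-100712775/8966) = 5*I*√36119629626/8966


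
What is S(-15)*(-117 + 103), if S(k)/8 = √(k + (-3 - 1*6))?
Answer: -224*I*√6 ≈ -548.69*I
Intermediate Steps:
S(k) = 8*√(-9 + k) (S(k) = 8*√(k + (-3 - 1*6)) = 8*√(k + (-3 - 6)) = 8*√(k - 9) = 8*√(-9 + k))
S(-15)*(-117 + 103) = (8*√(-9 - 15))*(-117 + 103) = (8*√(-24))*(-14) = (8*(2*I*√6))*(-14) = (16*I*√6)*(-14) = -224*I*√6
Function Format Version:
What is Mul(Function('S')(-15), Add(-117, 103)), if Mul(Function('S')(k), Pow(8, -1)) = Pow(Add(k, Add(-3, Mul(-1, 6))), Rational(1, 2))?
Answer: Mul(-224, I, Pow(6, Rational(1, 2))) ≈ Mul(-548.69, I)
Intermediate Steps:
Function('S')(k) = Mul(8, Pow(Add(-9, k), Rational(1, 2))) (Function('S')(k) = Mul(8, Pow(Add(k, Add(-3, Mul(-1, 6))), Rational(1, 2))) = Mul(8, Pow(Add(k, Add(-3, -6)), Rational(1, 2))) = Mul(8, Pow(Add(k, -9), Rational(1, 2))) = Mul(8, Pow(Add(-9, k), Rational(1, 2))))
Mul(Function('S')(-15), Add(-117, 103)) = Mul(Mul(8, Pow(Add(-9, -15), Rational(1, 2))), Add(-117, 103)) = Mul(Mul(8, Pow(-24, Rational(1, 2))), -14) = Mul(Mul(8, Mul(2, I, Pow(6, Rational(1, 2)))), -14) = Mul(Mul(16, I, Pow(6, Rational(1, 2))), -14) = Mul(-224, I, Pow(6, Rational(1, 2)))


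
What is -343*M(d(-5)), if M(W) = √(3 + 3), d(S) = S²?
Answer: -343*√6 ≈ -840.17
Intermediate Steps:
M(W) = √6
-343*M(d(-5)) = -343*√6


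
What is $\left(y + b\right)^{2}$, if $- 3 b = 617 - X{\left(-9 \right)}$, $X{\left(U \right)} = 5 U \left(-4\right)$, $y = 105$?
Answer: $\frac{14884}{9} \approx 1653.8$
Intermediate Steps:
$X{\left(U \right)} = - 20 U$
$b = - \frac{437}{3}$ ($b = - \frac{617 - \left(-20\right) \left(-9\right)}{3} = - \frac{617 - 180}{3} = \left(- \frac{1}{3}\right) 437 = - \frac{437}{3} \approx -145.67$)
$\left(y + b\right)^{2} = \left(105 - \frac{437}{3}\right)^{2} = \left(- \frac{122}{3}\right)^{2} = \frac{14884}{9}$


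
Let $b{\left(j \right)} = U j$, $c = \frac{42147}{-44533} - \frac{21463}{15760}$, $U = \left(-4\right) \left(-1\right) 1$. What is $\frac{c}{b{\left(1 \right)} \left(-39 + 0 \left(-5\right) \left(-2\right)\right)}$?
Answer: $\frac{1620048499}{109487052480} \approx 0.014797$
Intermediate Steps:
$U = 4$ ($U = 4 \cdot 1 = 4$)
$c = - \frac{1620048499}{701840080}$ ($c = 42147 \left(- \frac{1}{44533}\right) - \frac{21463}{15760} = - \frac{42147}{44533} - \frac{21463}{15760} = - \frac{1620048499}{701840080} \approx -2.3083$)
$b{\left(j \right)} = 4 j$
$\frac{c}{b{\left(1 \right)} \left(-39 + 0 \left(-5\right) \left(-2\right)\right)} = - \frac{1620048499}{701840080 \cdot 4 \cdot 1 \left(-39 + 0 \left(-5\right) \left(-2\right)\right)} = - \frac{1620048499}{701840080 \cdot 4 \left(-39 + 0 \left(-2\right)\right)} = - \frac{1620048499}{701840080 \cdot 4 \left(-39 + 0\right)} = - \frac{1620048499}{701840080 \cdot 4 \left(-39\right)} = - \frac{1620048499}{701840080 \left(-156\right)} = \left(- \frac{1620048499}{701840080}\right) \left(- \frac{1}{156}\right) = \frac{1620048499}{109487052480}$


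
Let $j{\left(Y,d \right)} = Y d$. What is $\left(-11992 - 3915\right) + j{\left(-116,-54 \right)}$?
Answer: $-9643$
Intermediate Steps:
$\left(-11992 - 3915\right) + j{\left(-116,-54 \right)} = \left(-11992 - 3915\right) - -6264 = -15907 + 6264 = -9643$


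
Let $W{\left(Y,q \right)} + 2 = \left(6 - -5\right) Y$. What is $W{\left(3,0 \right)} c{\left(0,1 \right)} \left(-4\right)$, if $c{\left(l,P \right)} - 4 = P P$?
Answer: $-620$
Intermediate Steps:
$c{\left(l,P \right)} = 4 + P^{2}$ ($c{\left(l,P \right)} = 4 + P P = 4 + P^{2}$)
$W{\left(Y,q \right)} = -2 + 11 Y$ ($W{\left(Y,q \right)} = -2 + \left(6 - -5\right) Y = -2 + \left(6 + 5\right) Y = -2 + 11 Y$)
$W{\left(3,0 \right)} c{\left(0,1 \right)} \left(-4\right) = \left(-2 + 11 \cdot 3\right) \left(4 + 1^{2}\right) \left(-4\right) = \left(-2 + 33\right) \left(4 + 1\right) \left(-4\right) = 31 \cdot 5 \left(-4\right) = 155 \left(-4\right) = -620$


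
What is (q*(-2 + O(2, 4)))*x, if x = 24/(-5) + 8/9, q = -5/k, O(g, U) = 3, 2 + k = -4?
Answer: -88/27 ≈ -3.2593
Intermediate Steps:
k = -6 (k = -2 - 4 = -6)
q = ⅚ (q = -5/(-6) = -5*(-⅙) = ⅚ ≈ 0.83333)
x = -176/45 (x = 24*(-⅕) + 8*(⅑) = -24/5 + 8/9 = -176/45 ≈ -3.9111)
(q*(-2 + O(2, 4)))*x = (5*(-2 + 3)/6)*(-176/45) = ((⅚)*1)*(-176/45) = (⅚)*(-176/45) = -88/27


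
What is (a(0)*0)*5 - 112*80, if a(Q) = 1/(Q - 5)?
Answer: -8960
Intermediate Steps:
a(Q) = 1/(-5 + Q)
(a(0)*0)*5 - 112*80 = (0/(-5 + 0))*5 - 112*80 = (0/(-5))*5 - 8960 = -1/5*0*5 - 8960 = 0*5 - 8960 = 0 - 8960 = -8960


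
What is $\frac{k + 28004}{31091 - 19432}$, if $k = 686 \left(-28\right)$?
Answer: $\frac{8796}{11659} \approx 0.75444$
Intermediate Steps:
$k = -19208$
$\frac{k + 28004}{31091 - 19432} = \frac{-19208 + 28004}{31091 - 19432} = \frac{8796}{11659}$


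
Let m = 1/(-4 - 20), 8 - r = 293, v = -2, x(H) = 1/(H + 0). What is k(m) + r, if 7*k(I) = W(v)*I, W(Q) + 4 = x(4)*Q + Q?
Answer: -95747/336 ≈ -284.96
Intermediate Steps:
x(H) = 1/H
r = -285 (r = 8 - 1*293 = 8 - 293 = -285)
W(Q) = -4 + 5*Q/4 (W(Q) = -4 + (Q/4 + Q) = -4 + 5*Q/4)
m = -1/24 (m = 1/(-24) = -1/24 ≈ -0.041667)
k(I) = -13*I/14 (k(I) = ((-4 + (5/4)*(-2))*I)/7 = ((-4 - 5/2)*I)/7 = (-13*I/2)/7 = -13*I/14)
k(m) + r = -13/14*(-1/24) - 285 = 13/336 - 285 = -95747/336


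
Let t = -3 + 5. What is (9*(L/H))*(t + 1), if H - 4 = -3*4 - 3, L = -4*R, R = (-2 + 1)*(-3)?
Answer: 324/11 ≈ 29.455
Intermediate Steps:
t = 2
R = 3 (R = -1*(-3) = 3)
L = -12 (L = -4*3 = -12)
H = -11 (H = 4 + (-3*4 - 3) = 4 + (-12 - 3) = 4 - 15 = -11)
(9*(L/H))*(t + 1) = (9*(-12/(-11)))*(2 + 1) = (9*(-12*(-1/11)))*3 = (9*(12/11))*3 = (108/11)*3 = 324/11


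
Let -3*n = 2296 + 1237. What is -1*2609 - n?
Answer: -4294/3 ≈ -1431.3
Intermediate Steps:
n = -3533/3 (n = -(2296 + 1237)/3 = -1/3*3533 = -3533/3 ≈ -1177.7)
-1*2609 - n = -1*2609 - 1*(-3533/3) = -2609 + 3533/3 = -4294/3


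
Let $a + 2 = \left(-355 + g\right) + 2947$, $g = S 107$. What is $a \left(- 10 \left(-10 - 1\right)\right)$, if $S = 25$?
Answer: $579150$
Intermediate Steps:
$g = 2675$ ($g = 25 \cdot 107 = 2675$)
$a = 5265$ ($a = -2 + \left(\left(-355 + 2675\right) + 2947\right) = -2 + \left(2320 + 2947\right) = -2 + 5267 = 5265$)
$a \left(- 10 \left(-10 - 1\right)\right) = 5265 \left(- 10 \left(-10 - 1\right)\right) = 5265 \left(\left(-10\right) \left(-11\right)\right) = 5265 \cdot 110 = 579150$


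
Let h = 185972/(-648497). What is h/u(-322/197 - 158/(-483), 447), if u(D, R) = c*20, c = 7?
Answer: -46493/22697395 ≈ -0.0020484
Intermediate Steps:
h = -185972/648497 (h = 185972*(-1/648497) = -185972/648497 ≈ -0.28677)
u(D, R) = 140 (u(D, R) = 7*20 = 140)
h/u(-322/197 - 158/(-483), 447) = -185972/648497/140 = -185972/648497*1/140 = -46493/22697395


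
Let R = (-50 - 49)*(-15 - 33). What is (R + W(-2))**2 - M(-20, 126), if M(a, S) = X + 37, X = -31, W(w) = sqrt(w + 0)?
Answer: 22581496 + 9504*I*sqrt(2) ≈ 2.2582e+7 + 13441.0*I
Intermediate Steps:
W(w) = sqrt(w)
R = 4752 (R = -99*(-48) = 4752)
M(a, S) = 6 (M(a, S) = -31 + 37 = 6)
(R + W(-2))**2 - M(-20, 126) = (4752 + sqrt(-2))**2 - 1*6 = (4752 + I*sqrt(2))**2 - 6 = -6 + (4752 + I*sqrt(2))**2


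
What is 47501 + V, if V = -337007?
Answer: -289506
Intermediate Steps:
47501 + V = 47501 - 337007 = -289506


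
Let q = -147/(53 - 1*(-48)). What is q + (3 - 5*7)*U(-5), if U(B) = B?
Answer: 16013/101 ≈ 158.54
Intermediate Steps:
q = -147/101 (q = -147/(53 + 48) = -147/101 ≈ -1.4554)
q + (3 - 5*7)*U(-5) = -147/101 + (3 - 5*7)*(-5) = -147/101 + (3 - 35)*(-5) = -147/101 - 32*(-5) = -147/101 + 160 = 16013/101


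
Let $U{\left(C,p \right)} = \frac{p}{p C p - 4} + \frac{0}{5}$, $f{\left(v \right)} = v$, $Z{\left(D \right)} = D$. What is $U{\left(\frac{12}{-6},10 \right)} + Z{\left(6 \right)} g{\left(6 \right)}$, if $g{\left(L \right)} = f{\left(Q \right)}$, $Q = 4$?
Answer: $\frac{2443}{102} \approx 23.951$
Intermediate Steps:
$U{\left(C,p \right)} = \frac{p}{-4 + C p^{2}}$ ($U{\left(C,p \right)} = \frac{p}{C p p - 4} + 0 \cdot \frac{1}{5} = \frac{p}{C p^{2} - 4} + 0 = \frac{p}{-4 + C p^{2}} + 0 = \frac{p}{-4 + C p^{2}}$)
$g{\left(L \right)} = 4$
$U{\left(\frac{12}{-6},10 \right)} + Z{\left(6 \right)} g{\left(6 \right)} = \frac{10}{-4 + \frac{12}{-6} \cdot 10^{2}} + 6 \cdot 4 = \frac{10}{-4 + 12 \left(- \frac{1}{6}\right) 100} + 24 = \frac{10}{-4 - 200} + 24 = \frac{10}{-204} + 24 = 10 \left(- \frac{1}{204}\right) + 24 = - \frac{5}{102} + 24 = \frac{2443}{102}$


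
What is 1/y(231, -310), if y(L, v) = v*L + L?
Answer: -1/71379 ≈ -1.4010e-5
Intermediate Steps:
y(L, v) = L + L*v (y(L, v) = L*v + L = L + L*v)
1/y(231, -310) = 1/(231*(1 - 310)) = 1/(231*(-309)) = 1/(-71379) = -1/71379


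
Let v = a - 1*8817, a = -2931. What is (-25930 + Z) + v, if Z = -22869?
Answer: -60547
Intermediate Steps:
v = -11748 (v = -2931 - 1*8817 = -2931 - 8817 = -11748)
(-25930 + Z) + v = (-25930 - 22869) - 11748 = -48799 - 11748 = -60547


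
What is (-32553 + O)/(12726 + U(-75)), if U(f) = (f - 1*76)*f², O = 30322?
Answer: 2231/836649 ≈ 0.0026666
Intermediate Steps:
U(f) = f²*(-76 + f) (U(f) = (f - 76)*f² = (-76 + f)*f² = f²*(-76 + f))
(-32553 + O)/(12726 + U(-75)) = (-32553 + 30322)/(12726 + (-75)²*(-76 - 75)) = -2231/(12726 + 5625*(-151)) = -2231/(12726 - 849375) = -2231/(-836649) = -2231*(-1/836649) = 2231/836649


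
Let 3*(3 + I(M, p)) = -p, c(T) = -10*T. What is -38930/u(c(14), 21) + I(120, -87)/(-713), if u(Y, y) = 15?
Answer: -5551496/2139 ≈ -2595.4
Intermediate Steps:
I(M, p) = -3 - p/3 (I(M, p) = -3 + (-p)/3 = -3 - p/3)
-38930/u(c(14), 21) + I(120, -87)/(-713) = -38930/15 + (-3 - ⅓*(-87))/(-713) = -38930*1/15 + (-3 + 29)*(-1/713) = -7786/3 + 26*(-1/713) = -7786/3 - 26/713 = -5551496/2139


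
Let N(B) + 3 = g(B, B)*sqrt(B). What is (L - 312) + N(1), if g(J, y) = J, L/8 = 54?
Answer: 118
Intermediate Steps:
L = 432 (L = 8*54 = 432)
N(B) = -3 + B**(3/2) (N(B) = -3 + B*sqrt(B) = -3 + B**(3/2))
(L - 312) + N(1) = (432 - 312) + (-3 + 1**(3/2)) = 120 + (-3 + 1) = 120 - 2 = 118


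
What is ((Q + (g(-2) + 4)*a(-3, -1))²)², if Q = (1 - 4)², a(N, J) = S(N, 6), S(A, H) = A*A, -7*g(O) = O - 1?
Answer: 13680577296/2401 ≈ 5.6979e+6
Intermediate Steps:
g(O) = ⅐ - O/7 (g(O) = -(O - 1)/7 = -(-1 + O)/7 = ⅐ - O/7)
S(A, H) = A²
a(N, J) = N²
Q = 9 (Q = (-3)² = 9)
((Q + (g(-2) + 4)*a(-3, -1))²)² = ((9 + ((⅐ - ⅐*(-2)) + 4)*(-3)²)²)² = ((9 + ((⅐ + 2/7) + 4)*9)²)² = ((9 + (3/7 + 4)*9)²)² = ((9 + (31/7)*9)²)² = ((9 + 279/7)²)² = ((342/7)²)² = (116964/49)² = 13680577296/2401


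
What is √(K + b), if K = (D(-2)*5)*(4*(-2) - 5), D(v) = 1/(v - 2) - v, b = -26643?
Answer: I*√107027/2 ≈ 163.57*I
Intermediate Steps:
D(v) = 1/(-2 + v) - v
K = -455/4 (K = (((1 - 1*(-2)² + 2*(-2))/(-2 - 2))*5)*(4*(-2) - 5) = (((1 - 1*4 - 4)/(-4))*5)*(-8 - 5) = (-(1 - 4 - 4)/4*5)*(-13) = (-¼*(-7)*5)*(-13) = ((7/4)*5)*(-13) = (35/4)*(-13) = -455/4 ≈ -113.75)
√(K + b) = √(-455/4 - 26643) = √(-107027/4) = I*√107027/2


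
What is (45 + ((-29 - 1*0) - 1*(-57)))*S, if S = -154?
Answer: -11242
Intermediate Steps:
(45 + ((-29 - 1*0) - 1*(-57)))*S = (45 + ((-29 - 1*0) - 1*(-57)))*(-154) = (45 + ((-29 + 0) + 57))*(-154) = (45 + (-29 + 57))*(-154) = (45 + 28)*(-154) = 73*(-154) = -11242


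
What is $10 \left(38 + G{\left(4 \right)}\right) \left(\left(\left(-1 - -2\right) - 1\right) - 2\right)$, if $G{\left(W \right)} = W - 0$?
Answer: $-840$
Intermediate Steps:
$G{\left(W \right)} = W$ ($G{\left(W \right)} = W + 0 = W$)
$10 \left(38 + G{\left(4 \right)}\right) \left(\left(\left(-1 - -2\right) - 1\right) - 2\right) = 10 \left(38 + 4\right) \left(\left(\left(-1 - -2\right) - 1\right) - 2\right) = 10 \cdot 42 \left(\left(\left(-1 + 2\right) - 1\right) - 2\right) = 420 \left(\left(1 - 1\right) - 2\right) = 420 \left(0 - 2\right) = 420 \left(-2\right) = -840$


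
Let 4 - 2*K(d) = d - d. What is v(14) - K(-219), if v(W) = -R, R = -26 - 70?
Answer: 94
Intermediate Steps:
R = -96
K(d) = 2 (K(d) = 2 - (d - d)/2 = 2 - 1/2*0 = 2 + 0 = 2)
v(W) = 96 (v(W) = -1*(-96) = 96)
v(14) - K(-219) = 96 - 1*2 = 96 - 2 = 94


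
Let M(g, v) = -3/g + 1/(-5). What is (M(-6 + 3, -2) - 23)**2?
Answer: 12321/25 ≈ 492.84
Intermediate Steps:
M(g, v) = -1/5 - 3/g (M(g, v) = -3/g + 1*(-1/5) = -3/g - 1/5 = -1/5 - 3/g)
(M(-6 + 3, -2) - 23)**2 = ((-15 - (-6 + 3))/(5*(-6 + 3)) - 23)**2 = ((1/5)*(-15 - 1*(-3))/(-3) - 23)**2 = ((1/5)*(-1/3)*(-15 + 3) - 23)**2 = ((1/5)*(-1/3)*(-12) - 23)**2 = (4/5 - 23)**2 = (-111/5)**2 = 12321/25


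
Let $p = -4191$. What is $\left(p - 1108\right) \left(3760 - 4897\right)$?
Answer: $6024963$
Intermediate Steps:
$\left(p - 1108\right) \left(3760 - 4897\right) = \left(-4191 - 1108\right) \left(3760 - 4897\right) = \left(-5299\right) \left(-1137\right) = 6024963$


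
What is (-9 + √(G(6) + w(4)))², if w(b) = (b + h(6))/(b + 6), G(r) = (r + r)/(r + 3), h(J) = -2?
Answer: (135 - √345)²/225 ≈ 60.244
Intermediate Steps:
G(r) = 2*r/(3 + r) (G(r) = (2*r)/(3 + r) = 2*r/(3 + r))
w(b) = (-2 + b)/(6 + b) (w(b) = (b - 2)/(b + 6) = (-2 + b)/(6 + b))
(-9 + √(G(6) + w(4)))² = (-9 + √(2*6/(3 + 6) + (-2 + 4)/(6 + 4)))² = (-9 + √(2*6/9 + 2/10))² = (-9 + √(2*6*(⅑) + (⅒)*2))² = (-9 + √(4/3 + ⅕))² = (-9 + √(23/15))² = (-9 + √345/15)²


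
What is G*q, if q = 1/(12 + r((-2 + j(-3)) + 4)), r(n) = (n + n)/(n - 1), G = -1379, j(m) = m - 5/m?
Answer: -1379/8 ≈ -172.38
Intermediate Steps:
j(m) = m - 5/m
r(n) = 2*n/(-1 + n) (r(n) = (2*n)/(-1 + n) = 2*n/(-1 + n))
q = ⅛ (q = 1/(12 + 2*((-2 + (-3 - 5/(-3))) + 4)/(-1 + ((-2 + (-3 - 5/(-3))) + 4))) = 1/(12 + 2*((-2 + (-3 - 5*(-⅓))) + 4)/(-1 + ((-2 + (-3 - 5*(-⅓))) + 4))) = 1/(12 + 2*((-2 + (-3 + 5/3)) + 4)/(-1 + ((-2 + (-3 + 5/3)) + 4))) = 1/(12 + 2*((-2 - 4/3) + 4)/(-1 + ((-2 - 4/3) + 4))) = 1/(12 + 2*(-10/3 + 4)/(-1 + (-10/3 + 4))) = 1/(12 + 2*(⅔)/(-1 + ⅔)) = 1/(12 + 2*(⅔)/(-⅓)) = 1/(12 + 2*(⅔)*(-3)) = 1/(12 - 4) = 1/8 = ⅛ ≈ 0.12500)
G*q = -1379*⅛ = -1379/8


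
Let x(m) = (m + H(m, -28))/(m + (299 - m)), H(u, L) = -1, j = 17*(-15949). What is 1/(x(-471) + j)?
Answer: -299/81069239 ≈ -3.6882e-6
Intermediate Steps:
j = -271133
x(m) = -1/299 + m/299 (x(m) = (m - 1)/(m + (299 - m)) = (-1 + m)/299 = (-1 + m)*(1/299) = -1/299 + m/299)
1/(x(-471) + j) = 1/((-1/299 + (1/299)*(-471)) - 271133) = 1/((-1/299 - 471/299) - 271133) = 1/(-472/299 - 271133) = 1/(-81069239/299) = -299/81069239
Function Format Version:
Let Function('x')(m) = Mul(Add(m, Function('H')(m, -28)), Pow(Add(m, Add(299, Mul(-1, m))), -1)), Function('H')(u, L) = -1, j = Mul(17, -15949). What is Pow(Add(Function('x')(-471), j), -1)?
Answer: Rational(-299, 81069239) ≈ -3.6882e-6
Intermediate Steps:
j = -271133
Function('x')(m) = Add(Rational(-1, 299), Mul(Rational(1, 299), m)) (Function('x')(m) = Mul(Add(m, -1), Pow(Add(m, Add(299, Mul(-1, m))), -1)) = Mul(Add(-1, m), Pow(299, -1)) = Mul(Add(-1, m), Rational(1, 299)) = Add(Rational(-1, 299), Mul(Rational(1, 299), m)))
Pow(Add(Function('x')(-471), j), -1) = Pow(Add(Add(Rational(-1, 299), Mul(Rational(1, 299), -471)), -271133), -1) = Pow(Add(Add(Rational(-1, 299), Rational(-471, 299)), -271133), -1) = Pow(Add(Rational(-472, 299), -271133), -1) = Pow(Rational(-81069239, 299), -1) = Rational(-299, 81069239)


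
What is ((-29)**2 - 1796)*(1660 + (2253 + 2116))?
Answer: -5757695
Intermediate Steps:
((-29)**2 - 1796)*(1660 + (2253 + 2116)) = (841 - 1796)*(1660 + 4369) = -955*6029 = -5757695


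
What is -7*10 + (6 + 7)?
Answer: -57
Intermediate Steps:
-7*10 + (6 + 7) = -70 + 13 = -57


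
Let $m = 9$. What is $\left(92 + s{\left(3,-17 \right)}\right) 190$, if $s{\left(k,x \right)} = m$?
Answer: $19190$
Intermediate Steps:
$s{\left(k,x \right)} = 9$
$\left(92 + s{\left(3,-17 \right)}\right) 190 = \left(92 + 9\right) 190 = 101 \cdot 190 = 19190$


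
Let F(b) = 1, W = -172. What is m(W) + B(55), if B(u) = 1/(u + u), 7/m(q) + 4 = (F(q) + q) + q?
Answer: -423/38170 ≈ -0.011082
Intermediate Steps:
m(q) = 7/(-3 + 2*q) (m(q) = 7/(-4 + ((1 + q) + q)) = 7/(-4 + (1 + 2*q)) = 7/(-3 + 2*q))
B(u) = 1/(2*u)
m(W) + B(55) = 7/(-3 + 2*(-172)) + (½)/55 = 7/(-3 - 344) + (½)*(1/55) = 7/(-347) + 1/110 = 7*(-1/347) + 1/110 = -7/347 + 1/110 = -423/38170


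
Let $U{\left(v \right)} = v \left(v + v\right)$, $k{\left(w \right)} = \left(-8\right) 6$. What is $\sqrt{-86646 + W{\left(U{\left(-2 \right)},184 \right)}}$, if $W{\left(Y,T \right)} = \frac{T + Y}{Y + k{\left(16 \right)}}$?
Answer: $\frac{i \sqrt{2166270}}{5} \approx 294.37 i$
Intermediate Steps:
$k{\left(w \right)} = -48$
$U{\left(v \right)} = 2 v^{2}$ ($U{\left(v \right)} = v 2 v = 2 v^{2}$)
$W{\left(Y,T \right)} = \frac{T + Y}{-48 + Y}$ ($W{\left(Y,T \right)} = \frac{T + Y}{Y - 48} = \frac{T + Y}{-48 + Y}$)
$\sqrt{-86646 + W{\left(U{\left(-2 \right)},184 \right)}} = \sqrt{-86646 + \frac{184 + 2 \left(-2\right)^{2}}{-48 + 2 \left(-2\right)^{2}}} = \sqrt{-86646 + \frac{184 + 2 \cdot 4}{-48 + 2 \cdot 4}} = \sqrt{-86646 + \frac{184 + 8}{-48 + 8}} = \sqrt{-86646 + \frac{1}{-40} \cdot 192} = \sqrt{-86646 - \frac{24}{5}} = \sqrt{- \frac{433254}{5}} = \frac{i \sqrt{2166270}}{5}$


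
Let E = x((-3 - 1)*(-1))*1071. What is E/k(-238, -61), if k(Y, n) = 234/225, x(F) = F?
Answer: 53550/13 ≈ 4119.2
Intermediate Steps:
k(Y, n) = 26/25 (k(Y, n) = 234*(1/225) = 26/25)
E = 4284 (E = ((-3 - 1)*(-1))*1071 = -4*(-1)*1071 = 4*1071 = 4284)
E/k(-238, -61) = 4284/(26/25) = 4284*(25/26) = 53550/13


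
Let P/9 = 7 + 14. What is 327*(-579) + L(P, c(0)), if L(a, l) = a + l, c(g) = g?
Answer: -189144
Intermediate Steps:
P = 189 (P = 9*(7 + 14) = 9*21 = 189)
327*(-579) + L(P, c(0)) = 327*(-579) + (189 + 0) = -189333 + 189 = -189144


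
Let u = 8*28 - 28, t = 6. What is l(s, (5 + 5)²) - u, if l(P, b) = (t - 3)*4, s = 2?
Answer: -184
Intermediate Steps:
l(P, b) = 12 (l(P, b) = (6 - 3)*4 = 3*4 = 12)
u = 196 (u = 224 - 28 = 196)
l(s, (5 + 5)²) - u = 12 - 1*196 = 12 - 196 = -184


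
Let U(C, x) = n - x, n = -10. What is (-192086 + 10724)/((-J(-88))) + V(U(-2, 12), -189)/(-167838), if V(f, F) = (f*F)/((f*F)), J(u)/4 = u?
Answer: -691805357/1342704 ≈ -515.23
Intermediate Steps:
J(u) = 4*u
U(C, x) = -10 - x
V(f, F) = 1 (V(f, F) = (F*f)/((F*f)) = (F*f)*(1/(F*f)) = 1)
(-192086 + 10724)/((-J(-88))) + V(U(-2, 12), -189)/(-167838) = (-192086 + 10724)/((-4*(-88))) + 1/(-167838) = -181362/((-1*(-352))) + 1*(-1/167838) = -181362/352 - 1/167838 = -181362*1/352 - 1/167838 = -90681/176 - 1/167838 = -691805357/1342704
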